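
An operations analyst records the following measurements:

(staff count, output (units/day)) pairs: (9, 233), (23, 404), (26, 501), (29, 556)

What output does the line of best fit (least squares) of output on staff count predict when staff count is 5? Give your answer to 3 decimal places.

n = 4, Σx = 87, Σy = 1694, Σxy = 40539, Σx² = 2127
Sxx = Σx² − (Σx)²/n = 2127 − 1892.25 = 234.75
Sxy = Σxy − (Σx)(Σy)/n = 40539 − 36844.5 = 3694.5
b = Sxy/Sxx = 3694.5/234.75 = 15.738019
a = ȳ − b·x̄ = 423.5 − 15.738019·21.75 = 81.198083
ŷ(5) = a + b·5 = 81.198083 + 15.738019·5 = 159.888179

159.888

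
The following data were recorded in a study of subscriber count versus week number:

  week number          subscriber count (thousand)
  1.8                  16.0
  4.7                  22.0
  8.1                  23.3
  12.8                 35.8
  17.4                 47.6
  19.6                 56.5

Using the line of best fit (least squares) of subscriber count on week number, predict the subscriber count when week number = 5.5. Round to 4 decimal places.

n = 6, Σx = 64.4, Σy = 201.2, Σxy = 2714.81, Σx² = 941.7
Sxx = Σx² − (Σx)²/n = 941.7 − 691.226667 = 250.473333
Sxy = Σxy − (Σx)(Σy)/n = 2714.81 − 2159.546667 = 555.263333
b = Sxy/Sxx = 555.263333/250.473333 = 2.216856
a = ȳ − b·x̄ = 33.533333 − 2.216856·10.733333 = 9.739078
ŷ(5.5) = a + b·5.5 = 9.739078 + 2.216856·5.5 = 21.931786

21.9318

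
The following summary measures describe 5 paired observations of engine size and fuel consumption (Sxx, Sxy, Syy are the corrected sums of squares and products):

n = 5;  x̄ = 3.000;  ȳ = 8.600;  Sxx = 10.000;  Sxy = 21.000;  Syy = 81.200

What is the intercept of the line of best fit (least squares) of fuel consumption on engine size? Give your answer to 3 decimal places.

2.300

b = Sxy/Sxx = 21/10 = 2.1
a = ȳ − b·x̄ = 8.6 − 2.1·3 = 2.3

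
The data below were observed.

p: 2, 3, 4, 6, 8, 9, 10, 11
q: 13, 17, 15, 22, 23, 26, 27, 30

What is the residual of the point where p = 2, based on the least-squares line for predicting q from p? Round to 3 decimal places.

-0.468

n = 8, Σx = 53, Σy = 173, Σxy = 1287, Σx² = 431
Sxx = Σx² − (Σx)²/n = 431 − 351.125 = 79.875
Sxy = Σxy − (Σx)(Σy)/n = 1287 − 1146.125 = 140.875
b = Sxy/Sxx = 140.875/79.875 = 1.763693
a = ȳ − b·x̄ = 21.625 − 1.763693·6.625 = 9.940532
ŷ(2) = 9.940532 + 1.763693·2 = 13.467919
residual = y − ŷ = 13 − 13.467919 = -0.467919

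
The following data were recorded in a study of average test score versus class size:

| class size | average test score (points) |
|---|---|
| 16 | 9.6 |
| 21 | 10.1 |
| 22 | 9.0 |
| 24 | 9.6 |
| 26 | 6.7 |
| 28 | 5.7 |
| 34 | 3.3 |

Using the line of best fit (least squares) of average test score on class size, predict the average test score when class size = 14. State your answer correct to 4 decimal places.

n = 7, Σx = 171, Σy = 54, Σxy = 1240.1, Σx² = 4373
Sxx = Σx² − (Σx)²/n = 4373 − 4177.285714 = 195.714286
Sxy = Σxy − (Σx)(Σy)/n = 1240.1 − 1319.142857 = -79.042857
b = Sxy/Sxx = -79.042857/195.714286 = -0.403869
a = ȳ − b·x̄ = 7.714286 − (-0.403869)·24.428571 = 17.580219
ŷ(14) = a + b·14 = 17.580219 + (-0.403869)·14 = 11.926058

11.9261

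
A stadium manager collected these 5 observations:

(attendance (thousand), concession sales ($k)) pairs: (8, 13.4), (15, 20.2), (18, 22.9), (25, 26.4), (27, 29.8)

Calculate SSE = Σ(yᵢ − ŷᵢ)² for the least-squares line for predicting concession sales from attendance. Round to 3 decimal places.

3.308

n = 5, Σx = 93, Σy = 112.7, Σxy = 2287, Σx² = 1967, Σy² = 2697.01
Sxx = Σx² − (Σx)²/n = 1967 − 1729.8 = 237.2
Sxy = Σxy − (Σx)(Σy)/n = 2287 − 2096.22 = 190.78
Syy = Σy² − (Σy)²/n = 2697.01 − 2540.258 = 156.752
b = Sxy/Sxx = 190.78/237.2 = 0.804300
SSE = Syy − b·Sxy = 156.752 − 0.804300·190.78 = 3.307614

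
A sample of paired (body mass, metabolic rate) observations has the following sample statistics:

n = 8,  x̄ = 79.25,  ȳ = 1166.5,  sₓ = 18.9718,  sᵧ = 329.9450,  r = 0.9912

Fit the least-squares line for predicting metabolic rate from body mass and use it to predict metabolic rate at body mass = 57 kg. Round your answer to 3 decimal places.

b = r · sᵧ/sₓ = 0.9912 · 329.945/18.9718 = 17.238295
a = ȳ − b·x̄ = 1166.5 − 17.238295·79.25 = -199.634874
ŷ(57) = a + b·57 = -199.634874 + 17.238295·57 = 782.947938

782.948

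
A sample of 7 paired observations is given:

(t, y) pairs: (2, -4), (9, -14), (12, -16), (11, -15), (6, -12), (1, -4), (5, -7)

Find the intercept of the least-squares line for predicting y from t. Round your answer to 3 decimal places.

n = 7, Σx = 46, Σy = -72, Σxy = -602, Σx² = 412
Sxx = Σx² − (Σx)²/n = 412 − 302.285714 = 109.714286
Sxy = Σxy − (Σx)(Σy)/n = -602 − (-473.142857) = -128.857143
b = Sxy/Sxx = -128.857143/109.714286 = -1.174479
a = ȳ − b·x̄ = -10.285714 − (-1.174479)·6.571429 = -2.567708

-2.568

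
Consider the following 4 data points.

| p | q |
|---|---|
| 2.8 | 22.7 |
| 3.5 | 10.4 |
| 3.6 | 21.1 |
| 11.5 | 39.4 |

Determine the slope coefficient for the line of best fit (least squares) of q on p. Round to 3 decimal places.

2.524

n = 4, Σx = 21.4, Σy = 93.6, Σxy = 629.02, Σx² = 165.3
Sxx = Σx² − (Σx)²/n = 165.3 − 114.49 = 50.81
Sxy = Σxy − (Σx)(Σy)/n = 629.02 − 500.76 = 128.26
b = Sxy/Sxx = 128.26/50.81 = 2.524306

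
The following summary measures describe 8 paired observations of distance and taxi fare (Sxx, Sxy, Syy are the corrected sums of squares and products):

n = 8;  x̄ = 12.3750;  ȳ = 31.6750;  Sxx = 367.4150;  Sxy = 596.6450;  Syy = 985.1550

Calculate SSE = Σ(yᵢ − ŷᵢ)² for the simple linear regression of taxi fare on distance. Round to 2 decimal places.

b = Sxy/Sxx = 596.645/367.415 = 1.623899
SSE = Syy − b·Sxy = 985.155 − 1.623899·596.645 = 16.263539

16.26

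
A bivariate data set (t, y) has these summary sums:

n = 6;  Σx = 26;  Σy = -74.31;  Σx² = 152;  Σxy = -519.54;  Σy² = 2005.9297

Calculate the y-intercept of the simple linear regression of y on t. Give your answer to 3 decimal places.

Sxx = Σx² − (Σx)²/n = 152 − 112.666667 = 39.333333
Sxy = Σxy − (Σx)(Σy)/n = -519.54 − (-322.01) = -197.53
b = Sxy/Sxx = -197.53/39.333333 = -5.021949
a = ȳ − b·x̄ = -12.385 − (-5.021949)·4.333333 = 9.376780

9.377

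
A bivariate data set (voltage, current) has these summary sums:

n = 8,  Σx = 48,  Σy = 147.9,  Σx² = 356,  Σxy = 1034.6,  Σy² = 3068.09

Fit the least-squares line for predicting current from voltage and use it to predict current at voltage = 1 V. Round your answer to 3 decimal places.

7.664

Sxx = Σx² − (Σx)²/n = 356 − 288 = 68
Sxy = Σxy − (Σx)(Σy)/n = 1034.6 − 887.4 = 147.2
b = Sxy/Sxx = 147.2/68 = 2.164706
a = ȳ − b·x̄ = 18.4875 − 2.164706·6 = 5.499265
ŷ(1) = a + b·1 = 5.499265 + 2.164706·1 = 7.663971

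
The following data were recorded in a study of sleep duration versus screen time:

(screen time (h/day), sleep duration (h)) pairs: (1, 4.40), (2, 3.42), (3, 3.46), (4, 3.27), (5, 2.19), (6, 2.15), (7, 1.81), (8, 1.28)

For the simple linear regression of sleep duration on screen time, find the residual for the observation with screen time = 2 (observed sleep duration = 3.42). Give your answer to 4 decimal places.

n = 8, Σx = 36, Σy = 21.98, Σxy = 81.46, Σx² = 204
Sxx = Σx² − (Σx)²/n = 204 − 162 = 42
Sxy = Σxy − (Σx)(Σy)/n = 81.46 − 98.91 = -17.45
b = Sxy/Sxx = -17.45/42 = -0.415476
a = ȳ − b·x̄ = 2.7475 − (-0.415476)·4.5 = 4.617143
ŷ(2) = 4.617143 + (-0.415476)·2 = 3.786190
residual = y − ŷ = 3.42 − 3.786190 = -0.366190

-0.3662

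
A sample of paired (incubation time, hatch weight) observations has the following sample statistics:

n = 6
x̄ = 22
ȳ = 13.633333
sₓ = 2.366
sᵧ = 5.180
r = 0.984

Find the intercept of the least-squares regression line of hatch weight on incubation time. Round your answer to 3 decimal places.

-33.762

b = r · sᵧ/sₓ = 0.984 · 5.18/2.366 = 2.154320
a = ȳ − b·x̄ = 13.633333 − 2.154320·22 = -33.761697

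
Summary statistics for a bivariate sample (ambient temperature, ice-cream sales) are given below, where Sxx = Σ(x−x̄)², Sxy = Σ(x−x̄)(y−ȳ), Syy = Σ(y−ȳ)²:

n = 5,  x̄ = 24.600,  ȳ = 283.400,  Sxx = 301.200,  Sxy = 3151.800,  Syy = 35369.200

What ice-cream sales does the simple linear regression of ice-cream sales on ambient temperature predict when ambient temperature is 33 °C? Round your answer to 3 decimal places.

b = Sxy/Sxx = 3151.8/301.2 = 10.464143
a = ȳ − b·x̄ = 283.4 − 10.464143·24.6 = 25.982072
ŷ(33) = a + b·33 = 25.982072 + 10.464143·33 = 371.298805

371.299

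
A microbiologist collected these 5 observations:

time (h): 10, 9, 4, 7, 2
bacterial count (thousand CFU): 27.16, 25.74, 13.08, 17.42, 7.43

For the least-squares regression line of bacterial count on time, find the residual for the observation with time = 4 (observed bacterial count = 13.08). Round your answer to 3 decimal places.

0.811

n = 5, Σx = 32, Σy = 90.83, Σxy = 692.38, Σx² = 250
Sxx = Σx² − (Σx)²/n = 250 − 204.8 = 45.2
Sxy = Σxy − (Σx)(Σy)/n = 692.38 − 581.312 = 111.068
b = Sxy/Sxx = 111.068/45.2 = 2.457257
a = ȳ − b·x̄ = 18.166 − 2.457257·6.4 = 2.439558
ŷ(4) = 2.439558 + 2.457257·4 = 12.268584
residual = y − ŷ = 13.08 − 12.268584 = 0.811416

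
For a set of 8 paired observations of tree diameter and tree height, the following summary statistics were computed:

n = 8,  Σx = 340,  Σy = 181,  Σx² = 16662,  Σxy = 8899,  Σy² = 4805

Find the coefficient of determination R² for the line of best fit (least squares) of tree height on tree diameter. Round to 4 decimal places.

0.9270

Sxx = Σx² − (Σx)²/n = 16662 − 14450 = 2212
Sxy = Σxy − (Σx)(Σy)/n = 8899 − 7692.5 = 1206.5
Syy = Σy² − (Σy)²/n = 4805 − 4095.125 = 709.875
R² = Sxy²/(Sxx·Syy) = (1206.5)²/(2212·709.875) = 0.927017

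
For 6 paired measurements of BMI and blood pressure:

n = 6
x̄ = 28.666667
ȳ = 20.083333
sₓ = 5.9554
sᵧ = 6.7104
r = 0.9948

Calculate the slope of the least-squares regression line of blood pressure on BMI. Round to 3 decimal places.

1.121

b = r · sᵧ/sₓ = 0.9948 · 6.7104/5.9554 = 1.120916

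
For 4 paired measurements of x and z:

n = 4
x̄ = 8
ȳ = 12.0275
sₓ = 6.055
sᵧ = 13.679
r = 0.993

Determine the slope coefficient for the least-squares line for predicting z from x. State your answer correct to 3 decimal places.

2.243

b = r · sᵧ/sₓ = 0.993 · 13.679/6.055 = 2.243311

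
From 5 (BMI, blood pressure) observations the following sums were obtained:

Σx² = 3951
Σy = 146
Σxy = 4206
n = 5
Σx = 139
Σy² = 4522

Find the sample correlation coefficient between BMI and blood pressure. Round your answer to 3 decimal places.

Sxx = Σx² − (Σx)²/n = 3951 − 3864.2 = 86.8
Sxy = Σxy − (Σx)(Σy)/n = 4206 − 4058.8 = 147.2
Syy = Σy² − (Σy)²/n = 4522 − 4263.2 = 258.8
r = Sxy/√(Sxx·Syy) = 147.2/√(22463.84) = 147.2/149.879418 = 0.982123

0.982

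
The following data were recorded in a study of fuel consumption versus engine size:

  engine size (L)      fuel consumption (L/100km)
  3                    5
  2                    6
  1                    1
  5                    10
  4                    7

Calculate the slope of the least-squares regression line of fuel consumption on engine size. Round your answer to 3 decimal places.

1.900

n = 5, Σx = 15, Σy = 29, Σxy = 106, Σx² = 55
Sxx = Σx² − (Σx)²/n = 55 − 45 = 10
Sxy = Σxy − (Σx)(Σy)/n = 106 − 87 = 19
b = Sxy/Sxx = 19/10 = 1.9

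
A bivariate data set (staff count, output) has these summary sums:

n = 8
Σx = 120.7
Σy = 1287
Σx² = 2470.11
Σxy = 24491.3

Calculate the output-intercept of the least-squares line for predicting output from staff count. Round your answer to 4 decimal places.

42.9343

Sxx = Σx² − (Σx)²/n = 2470.11 − 1821.06125 = 649.04875
Sxy = Σxy − (Σx)(Σy)/n = 24491.3 − 19417.6125 = 5073.6875
b = Sxy/Sxx = 5073.6875/649.04875 = 7.817113
a = ȳ − b·x̄ = 160.875 − 7.817113·15.0875 = 42.934306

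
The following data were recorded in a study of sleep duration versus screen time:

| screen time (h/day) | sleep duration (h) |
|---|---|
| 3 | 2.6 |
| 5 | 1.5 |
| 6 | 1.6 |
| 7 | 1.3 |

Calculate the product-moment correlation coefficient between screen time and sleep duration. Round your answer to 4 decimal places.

-0.9251

n = 4, Σx = 21, Σy = 7, Σxy = 34, Σx² = 119, Σy² = 13.26
Sxx = Σx² − (Σx)²/n = 119 − 110.25 = 8.75
Sxy = Σxy − (Σx)(Σy)/n = 34 − 36.75 = -2.75
Syy = Σy² − (Σy)²/n = 13.26 − 12.25 = 1.01
r = Sxy/√(Sxx·Syy) = -2.75/√(8.8375) = -2.75/2.972793 = -0.925056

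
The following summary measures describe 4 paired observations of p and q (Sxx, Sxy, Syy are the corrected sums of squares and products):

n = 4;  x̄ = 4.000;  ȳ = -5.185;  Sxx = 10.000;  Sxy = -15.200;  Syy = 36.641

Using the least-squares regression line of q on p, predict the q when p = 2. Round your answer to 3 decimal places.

b = Sxy/Sxx = -15.2/10 = -1.52
a = ȳ − b·x̄ = -5.185 − (-1.52)·4 = 0.895
ŷ(2) = a + b·2 = 0.895 + (-1.52)·2 = -2.145

-2.145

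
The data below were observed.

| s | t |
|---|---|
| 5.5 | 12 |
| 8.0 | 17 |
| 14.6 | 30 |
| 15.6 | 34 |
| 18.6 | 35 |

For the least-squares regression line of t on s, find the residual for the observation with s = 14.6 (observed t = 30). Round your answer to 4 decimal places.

n = 5, Σx = 62.3, Σy = 128, Σxy = 1821.4, Σx² = 896.73
Sxx = Σx² − (Σx)²/n = 896.73 − 776.258 = 120.472
Sxy = Σxy − (Σx)(Σy)/n = 1821.4 − 1594.88 = 226.52
b = Sxy/Sxx = 226.52/120.472 = 1.880271
a = ȳ − b·x̄ = 25.6 − 1.880271·12.46 = 2.171824
ŷ(14.6) = 2.171824 + 1.880271·14.6 = 29.623780
residual = y − ŷ = 30 − 29.623780 = 0.376220

0.3762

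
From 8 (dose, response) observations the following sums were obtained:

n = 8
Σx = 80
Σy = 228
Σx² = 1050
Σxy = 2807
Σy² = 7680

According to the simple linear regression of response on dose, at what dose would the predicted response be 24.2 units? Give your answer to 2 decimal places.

Sxx = Σx² − (Σx)²/n = 1050 − 800 = 250
Sxy = Σxy − (Σx)(Σy)/n = 2807 − 2280 = 527
b = Sxy/Sxx = 527/250 = 2.108
a = ȳ − b·x̄ = 28.5 − 2.108·10 = 7.42
Set a + b·x = 24.2: x = (24.2 − 7.42) / 2.108 = 7.960152

7.96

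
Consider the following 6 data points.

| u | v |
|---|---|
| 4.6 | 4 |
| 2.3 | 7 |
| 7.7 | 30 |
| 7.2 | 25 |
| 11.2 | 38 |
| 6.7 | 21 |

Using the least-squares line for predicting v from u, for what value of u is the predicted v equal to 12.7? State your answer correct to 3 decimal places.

n = 6, Σx = 39.7, Σy = 125, Σxy = 1011.8, Σx² = 307.91
Sxx = Σx² − (Σx)²/n = 307.91 − 262.681667 = 45.228333
Sxy = Σxy − (Σx)(Σy)/n = 1011.8 − 827.083333 = 184.716667
b = Sxy/Sxx = 184.716667/45.228333 = 4.084092
a = ȳ − b·x̄ = 20.833333 − 4.084092·6.616667 = -6.189741
Set a + b·x = 12.7: x = (12.7 − (-6.189741)) / 4.084092 = 4.625200

4.625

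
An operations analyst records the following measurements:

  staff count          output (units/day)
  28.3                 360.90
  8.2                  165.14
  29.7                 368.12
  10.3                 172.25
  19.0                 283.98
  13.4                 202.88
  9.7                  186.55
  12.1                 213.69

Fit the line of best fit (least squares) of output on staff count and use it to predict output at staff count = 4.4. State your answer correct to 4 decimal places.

n = 8, Σx = 130.7, Σy = 1953.51, Σxy = 36784.353, Σx² = 2637.37
Sxx = Σx² − (Σx)²/n = 2637.37 − 2135.31125 = 502.05875
Sxy = Σxy − (Σx)(Σy)/n = 36784.353 − 31915.469625 = 4868.883375
b = Sxy/Sxx = 4868.883375/502.05875 = 9.697836
a = ȳ − b·x̄ = 244.18875 − 9.697836·16.3375 = 85.750356
ŷ(4.4) = a + b·4.4 = 85.750356 + 9.697836·4.4 = 128.420834

128.4208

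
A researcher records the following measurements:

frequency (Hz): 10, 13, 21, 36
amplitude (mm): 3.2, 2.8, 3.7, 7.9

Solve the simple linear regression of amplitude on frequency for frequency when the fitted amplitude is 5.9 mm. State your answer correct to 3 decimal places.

27.758

n = 4, Σx = 80, Σy = 17.6, Σxy = 430.5, Σx² = 2006
Sxx = Σx² − (Σx)²/n = 2006 − 1600 = 406
Sxy = Σxy − (Σx)(Σy)/n = 430.5 − 352 = 78.5
b = Sxy/Sxx = 78.5/406 = 0.193350
a = ȳ − b·x̄ = 4.4 − 0.193350·20 = 0.533005
Set a + b·x = 5.9: x = (5.9 − 0.533005) / 0.193350 = 27.757962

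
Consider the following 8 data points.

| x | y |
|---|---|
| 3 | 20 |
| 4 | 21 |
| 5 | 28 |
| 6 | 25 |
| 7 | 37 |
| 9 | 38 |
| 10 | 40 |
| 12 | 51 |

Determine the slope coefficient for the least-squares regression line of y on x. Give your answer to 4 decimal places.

n = 8, Σx = 56, Σy = 260, Σxy = 2047, Σx² = 460
Sxx = Σx² − (Σx)²/n = 460 − 392 = 68
Sxy = Σxy − (Σx)(Σy)/n = 2047 − 1820 = 227
b = Sxy/Sxx = 227/68 = 3.338235

3.3382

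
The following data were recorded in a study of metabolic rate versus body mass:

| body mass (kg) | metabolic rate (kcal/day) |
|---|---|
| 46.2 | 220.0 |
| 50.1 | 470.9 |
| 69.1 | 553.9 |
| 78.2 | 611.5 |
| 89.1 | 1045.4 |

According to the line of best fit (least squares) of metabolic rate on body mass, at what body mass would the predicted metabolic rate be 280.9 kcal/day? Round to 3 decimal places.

46.461

n = 5, Σx = 332.7, Σy = 2901.7, Σxy = 212995.02, Σx² = 23473.31
Sxx = Σx² − (Σx)²/n = 23473.31 − 22137.858 = 1335.452
Sxy = Σxy − (Σx)(Σy)/n = 212995.02 − 193079.118 = 19915.902
b = Sxy/Sxx = 19915.902/1335.452 = 14.913229
a = ȳ − b·x̄ = 580.34 − 14.913229·66.54 = -411.986283
Set a + b·x = 280.9: x = (280.9 − (-411.986283)) / 14.913229 = 46.461183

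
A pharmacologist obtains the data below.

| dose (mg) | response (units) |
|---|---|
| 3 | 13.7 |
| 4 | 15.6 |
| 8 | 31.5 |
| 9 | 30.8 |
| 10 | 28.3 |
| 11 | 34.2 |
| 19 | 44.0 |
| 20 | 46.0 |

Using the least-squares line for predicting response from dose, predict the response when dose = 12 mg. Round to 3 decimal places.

33.206

n = 8, Σx = 84, Σy = 244.1, Σxy = 3047.9, Σx² = 1152
Sxx = Σx² − (Σx)²/n = 1152 − 882 = 270
Sxy = Σxy − (Σx)(Σy)/n = 3047.9 − 2563.05 = 484.85
b = Sxy/Sxx = 484.85/270 = 1.795741
a = ȳ − b·x̄ = 30.5125 − 1.795741·10.5 = 11.657222
ŷ(12) = a + b·12 = 11.657222 + 1.795741·12 = 33.206111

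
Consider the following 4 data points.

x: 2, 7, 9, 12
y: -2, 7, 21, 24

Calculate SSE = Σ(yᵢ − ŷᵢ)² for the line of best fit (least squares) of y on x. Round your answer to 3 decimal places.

37.283

n = 4, Σx = 30, Σy = 50, Σxy = 522, Σx² = 278, Σy² = 1070
Sxx = Σx² − (Σx)²/n = 278 − 225 = 53
Sxy = Σxy − (Σx)(Σy)/n = 522 − 375 = 147
Syy = Σy² − (Σy)²/n = 1070 − 625 = 445
b = Sxy/Sxx = 147/53 = 2.773585
SSE = Syy − b·Sxy = 445 − 2.773585·147 = 37.283019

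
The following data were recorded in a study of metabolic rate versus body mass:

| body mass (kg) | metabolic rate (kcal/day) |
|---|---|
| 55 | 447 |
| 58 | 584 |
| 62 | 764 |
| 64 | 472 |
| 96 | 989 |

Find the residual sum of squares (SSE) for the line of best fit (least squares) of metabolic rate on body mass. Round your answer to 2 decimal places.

55630.96

n = 5, Σx = 335, Σy = 3256, Σxy = 230977, Σx² = 23545, Σy² = 2325466
Sxx = Σx² − (Σx)²/n = 23545 − 22445 = 1100
Sxy = Σxy − (Σx)(Σy)/n = 230977 − 218152 = 12825
Syy = Σy² − (Σy)²/n = 2325466 − 2120307.2 = 205158.8
b = Sxy/Sxx = 12825/1100 = 11.659091
SSE = Syy − b·Sxy = 205158.8 − 11.659091·12825 = 55630.959091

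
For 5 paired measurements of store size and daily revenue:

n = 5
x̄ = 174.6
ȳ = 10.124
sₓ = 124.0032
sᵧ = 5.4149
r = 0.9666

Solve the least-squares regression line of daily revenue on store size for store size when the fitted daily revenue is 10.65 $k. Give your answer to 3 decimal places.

187.062

b = r · sᵧ/sₓ = 0.9666 · 5.4149/124.0032 = 0.042209
a = ȳ − b·x̄ = 10.124 − 0.042209·174.6 = 2.754321
Set a + b·x = 10.65: x = (10.65 − 2.754321) / 0.042209 = 187.061818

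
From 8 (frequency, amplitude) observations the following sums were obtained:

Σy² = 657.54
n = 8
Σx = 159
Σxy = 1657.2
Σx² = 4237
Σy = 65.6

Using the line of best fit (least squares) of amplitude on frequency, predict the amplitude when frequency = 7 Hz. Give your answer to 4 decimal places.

3.9748

Sxx = Σx² − (Σx)²/n = 4237 − 3160.125 = 1076.875
Sxy = Σxy − (Σx)(Σy)/n = 1657.2 − 1303.8 = 353.4
b = Sxy/Sxx = 353.4/1076.875 = 0.328172
a = ȳ − b·x̄ = 8.2 − 0.328172·19.875 = 1.677586
ŷ(7) = a + b·7 = 1.677586 + 0.328172·7 = 3.974788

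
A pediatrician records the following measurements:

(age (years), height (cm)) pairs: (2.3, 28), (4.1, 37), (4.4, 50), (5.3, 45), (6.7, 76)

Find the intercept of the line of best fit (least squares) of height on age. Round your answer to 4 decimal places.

0.3285

n = 5, Σx = 22.8, Σy = 236, Σxy = 1183.8, Σx² = 114.44
Sxx = Σx² − (Σx)²/n = 114.44 − 103.968 = 10.472
Sxy = Σxy − (Σx)(Σy)/n = 1183.8 − 1076.16 = 107.64
b = Sxy/Sxx = 107.64/10.472 = 10.278839
a = ȳ − b·x̄ = 47.2 − 10.278839·4.56 = 0.328495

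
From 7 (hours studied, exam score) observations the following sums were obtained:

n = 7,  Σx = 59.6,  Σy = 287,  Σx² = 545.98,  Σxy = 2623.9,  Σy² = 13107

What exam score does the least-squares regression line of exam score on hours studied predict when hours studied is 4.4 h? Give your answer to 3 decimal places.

21.747

Sxx = Σx² − (Σx)²/n = 545.98 − 507.451429 = 38.528571
Sxy = Σxy − (Σx)(Σy)/n = 2623.9 − 2443.6 = 180.3
b = Sxy/Sxx = 180.3/38.528571 = 4.679644
a = ȳ − b·x̄ = 41 − 4.679644·8.514286 = 1.156174
ŷ(4.4) = a + b·4.4 = 1.156174 + 4.679644·4.4 = 21.746607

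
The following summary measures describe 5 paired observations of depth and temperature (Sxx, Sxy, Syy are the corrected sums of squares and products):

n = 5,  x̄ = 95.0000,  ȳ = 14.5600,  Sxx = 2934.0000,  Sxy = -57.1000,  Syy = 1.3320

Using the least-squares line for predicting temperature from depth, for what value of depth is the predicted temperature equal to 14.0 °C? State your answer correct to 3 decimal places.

123.775

b = Sxy/Sxx = -57.1/2934 = -0.019461
a = ȳ − b·x̄ = 14.56 − (-0.019461)·95 = 16.408841
Set a + b·x = 14.0: x = (14.0 − 16.408841) / (-0.019461) = 123.774781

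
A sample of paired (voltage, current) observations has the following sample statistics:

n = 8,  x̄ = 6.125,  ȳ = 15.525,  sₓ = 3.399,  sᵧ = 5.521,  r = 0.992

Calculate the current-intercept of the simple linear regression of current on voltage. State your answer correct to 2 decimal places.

b = r · sᵧ/sₓ = 0.992 · 5.521/3.399 = 1.611307
a = ȳ − b·x̄ = 15.525 − 1.611307·6.125 = 5.655746

5.66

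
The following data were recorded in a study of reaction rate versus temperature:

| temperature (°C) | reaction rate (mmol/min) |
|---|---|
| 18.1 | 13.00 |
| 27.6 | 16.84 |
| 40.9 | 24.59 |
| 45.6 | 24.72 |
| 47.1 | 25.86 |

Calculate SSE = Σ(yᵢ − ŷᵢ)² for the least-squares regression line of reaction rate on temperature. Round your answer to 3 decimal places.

n = 5, Σx = 179.3, Σy = 105.01, Σxy = 4051.053, Σx² = 7059.95, Σy² = 2337.0717
Sxx = Σx² − (Σx)²/n = 7059.95 − 6429.698 = 630.252
Sxy = Σxy − (Σx)(Σy)/n = 4051.053 − 3765.6586 = 285.3944
Syy = Σy² − (Σy)²/n = 2337.0717 − 2205.42002 = 131.65168
b = Sxy/Sxx = 285.3944/630.252 = 0.452826
SSE = Syy − b·Sxy = 131.65168 − 0.452826·285.3944 = 2.417717

2.418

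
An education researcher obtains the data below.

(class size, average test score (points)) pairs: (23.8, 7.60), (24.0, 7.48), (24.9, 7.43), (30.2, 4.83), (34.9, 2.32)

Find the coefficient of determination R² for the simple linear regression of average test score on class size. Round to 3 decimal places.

0.994

n = 5, Σx = 137.8, Σy = 29.66, Σxy = 772.241, Σx² = 3892.5, Σy² = 197.6266
Sxx = Σx² − (Σx)²/n = 3892.5 − 3797.768 = 94.732
Sxy = Σxy − (Σx)(Σy)/n = 772.241 − 817.4296 = -45.1886
Syy = Σy² − (Σy)²/n = 197.6266 − 175.94312 = 21.68348
R² = Sxy²/(Sxx·Syy) = (-45.1886)²/(94.732·21.68348) = 0.994105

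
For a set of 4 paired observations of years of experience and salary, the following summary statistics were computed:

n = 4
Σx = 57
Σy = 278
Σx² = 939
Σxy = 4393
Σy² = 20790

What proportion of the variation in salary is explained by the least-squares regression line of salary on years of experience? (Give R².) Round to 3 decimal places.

1.000

Sxx = Σx² − (Σx)²/n = 939 − 812.25 = 126.75
Sxy = Σxy − (Σx)(Σy)/n = 4393 − 3961.5 = 431.5
Syy = Σy² − (Σy)²/n = 20790 − 19321 = 1469
R² = Sxy²/(Sxx·Syy) = (431.5)²/(126.75·1469) = 0.999981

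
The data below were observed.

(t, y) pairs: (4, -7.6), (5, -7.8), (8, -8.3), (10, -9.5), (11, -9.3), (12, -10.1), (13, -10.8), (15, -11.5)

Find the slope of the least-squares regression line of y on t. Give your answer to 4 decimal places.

-0.3568

n = 8, Σx = 78, Σy = -74.9, Σxy = -767.2, Σx² = 864
Sxx = Σx² − (Σx)²/n = 864 − 760.5 = 103.5
Sxy = Σxy − (Σx)(Σy)/n = -767.2 − (-730.275) = -36.925
b = Sxy/Sxx = -36.925/103.5 = -0.356763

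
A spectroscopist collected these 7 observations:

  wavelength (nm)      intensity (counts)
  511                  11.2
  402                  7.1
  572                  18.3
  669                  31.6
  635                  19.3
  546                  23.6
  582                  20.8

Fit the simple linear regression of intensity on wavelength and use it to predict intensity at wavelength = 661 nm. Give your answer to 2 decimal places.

26.89

n = 7, Σx = 3917, Σy = 131.9, Σxy = 77432.1, Σx² = 2237535
Sxx = Σx² − (Σx)²/n = 2237535 − 2191841.285714 = 45693.714286
Sxy = Σxy − (Σx)(Σy)/n = 77432.1 − 73807.471429 = 3624.628571
b = Sxy/Sxx = 3624.628571/45693.714286 = 0.079324
a = ȳ − b·x̄ = 18.842857 − 0.079324·559.571429 = -25.544836
ŷ(661) = a + b·661 = -25.544836 + 0.079324·661 = 26.888622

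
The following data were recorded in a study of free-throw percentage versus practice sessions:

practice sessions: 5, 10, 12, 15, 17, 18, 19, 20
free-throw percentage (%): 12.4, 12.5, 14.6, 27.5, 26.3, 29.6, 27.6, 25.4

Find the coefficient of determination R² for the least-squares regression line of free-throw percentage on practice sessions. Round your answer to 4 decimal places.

n = 8, Σx = 116, Σy = 175.9, Σxy = 2787, Σx² = 1868, Σy² = 4254.19
Sxx = Σx² − (Σx)²/n = 1868 − 1682 = 186
Sxy = Σxy − (Σx)(Σy)/n = 2787 − 2550.55 = 236.45
Syy = Σy² − (Σy)²/n = 4254.19 − 3867.60125 = 386.58875
R² = Sxy²/(Sxx·Syy) = (236.45)²/(186·386.58875) = 0.777529

0.7775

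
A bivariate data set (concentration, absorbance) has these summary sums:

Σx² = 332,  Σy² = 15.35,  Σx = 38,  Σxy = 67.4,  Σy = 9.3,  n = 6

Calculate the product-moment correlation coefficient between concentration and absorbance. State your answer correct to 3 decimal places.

Sxx = Σx² − (Σx)²/n = 332 − 240.666667 = 91.333333
Sxy = Σxy − (Σx)(Σy)/n = 67.4 − 58.9 = 8.5
Syy = Σy² − (Σy)²/n = 15.35 − 14.415 = 0.935
r = Sxy/√(Sxx·Syy) = 8.5/√(85.396667) = 8.5/9.241032 = 0.919811

0.920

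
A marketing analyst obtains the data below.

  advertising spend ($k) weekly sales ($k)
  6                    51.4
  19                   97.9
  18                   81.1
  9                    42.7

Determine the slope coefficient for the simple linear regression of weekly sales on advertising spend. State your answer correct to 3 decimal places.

3.669

n = 4, Σx = 52, Σy = 273.1, Σxy = 4012.6, Σx² = 802
Sxx = Σx² − (Σx)²/n = 802 − 676 = 126
Sxy = Σxy − (Σx)(Σy)/n = 4012.6 − 3550.3 = 462.3
b = Sxy/Sxx = 462.3/126 = 3.669048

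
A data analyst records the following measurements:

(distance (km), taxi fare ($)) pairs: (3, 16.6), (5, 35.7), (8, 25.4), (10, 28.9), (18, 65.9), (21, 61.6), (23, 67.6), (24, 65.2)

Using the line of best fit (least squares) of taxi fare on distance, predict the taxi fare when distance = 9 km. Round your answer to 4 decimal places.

34.0295

n = 8, Σx = 112, Σy = 366.9, Σxy = 6319.9, Σx² = 2068
Sxx = Σx² − (Σx)²/n = 2068 − 1568 = 500
Sxy = Σxy − (Σx)(Σy)/n = 6319.9 − 5136.6 = 1183.3
b = Sxy/Sxx = 1183.3/500 = 2.3666
a = ȳ − b·x̄ = 45.8625 − 2.3666·14 = 12.7301
ŷ(9) = a + b·9 = 12.7301 + 2.3666·9 = 34.0295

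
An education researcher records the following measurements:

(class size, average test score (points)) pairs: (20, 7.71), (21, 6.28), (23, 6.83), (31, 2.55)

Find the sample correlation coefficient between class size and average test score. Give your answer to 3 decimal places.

-0.964

n = 4, Σx = 95, Σy = 23.37, Σxy = 522.22, Σx² = 2331, Σy² = 152.0339
Sxx = Σx² − (Σx)²/n = 2331 − 2256.25 = 74.75
Sxy = Σxy − (Σx)(Σy)/n = 522.22 − 555.0375 = -32.8175
Syy = Σy² − (Σy)²/n = 152.0339 − 136.539225 = 15.494675
r = Sxy/√(Sxx·Syy) = -32.8175/√(1158.226956) = -32.8175/34.032734 = -0.964292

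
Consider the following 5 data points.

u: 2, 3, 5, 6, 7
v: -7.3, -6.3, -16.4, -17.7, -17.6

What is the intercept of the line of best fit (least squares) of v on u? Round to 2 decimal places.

-1.15

n = 5, Σx = 23, Σy = -65.3, Σxy = -344.9, Σx² = 123
Sxx = Σx² − (Σx)²/n = 123 − 105.8 = 17.2
Sxy = Σxy − (Σx)(Σy)/n = -344.9 − (-300.38) = -44.52
b = Sxy/Sxx = -44.52/17.2 = -2.588372
a = ȳ − b·x̄ = -13.06 − (-2.588372)·4.6 = -1.153488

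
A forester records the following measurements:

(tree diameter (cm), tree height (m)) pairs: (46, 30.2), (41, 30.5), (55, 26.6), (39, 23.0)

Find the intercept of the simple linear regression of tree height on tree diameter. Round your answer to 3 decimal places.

n = 4, Σx = 181, Σy = 110.3, Σxy = 4999.7, Σx² = 8343
Sxx = Σx² − (Σx)²/n = 8343 − 8190.25 = 152.75
Sxy = Σxy − (Σx)(Σy)/n = 4999.7 − 4991.075 = 8.625
b = Sxy/Sxx = 8.625/152.75 = 0.056465
a = ȳ − b·x̄ = 27.575 − 0.056465·45.25 = 25.019967

25.020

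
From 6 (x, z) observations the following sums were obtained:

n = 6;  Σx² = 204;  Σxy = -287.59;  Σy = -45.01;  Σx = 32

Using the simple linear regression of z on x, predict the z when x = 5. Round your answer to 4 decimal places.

Sxx = Σx² − (Σx)²/n = 204 − 170.666667 = 33.333333
Sxy = Σxy − (Σx)(Σy)/n = -287.59 − (-240.053333) = -47.536667
b = Sxy/Sxx = -47.536667/33.333333 = -1.4261
a = ȳ − b·x̄ = -7.501667 − (-1.4261)·5.333333 = 0.1042
ŷ(5) = a + b·5 = 0.1042 + (-1.4261)·5 = -7.0263

-7.0263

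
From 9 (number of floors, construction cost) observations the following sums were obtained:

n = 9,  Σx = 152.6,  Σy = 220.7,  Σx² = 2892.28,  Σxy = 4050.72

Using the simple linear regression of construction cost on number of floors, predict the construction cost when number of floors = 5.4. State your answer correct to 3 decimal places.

12.824

Sxx = Σx² − (Σx)²/n = 2892.28 − 2587.417778 = 304.862222
Sxy = Σxy − (Σx)(Σy)/n = 4050.72 − 3742.091111 = 308.628889
b = Sxy/Sxx = 308.628889/304.862222 = 1.012355
a = ȳ − b·x̄ = 24.522222 − 1.012355·16.955556 = 7.357176
ŷ(5.4) = a + b·5.4 = 7.357176 + 1.012355·5.4 = 12.823894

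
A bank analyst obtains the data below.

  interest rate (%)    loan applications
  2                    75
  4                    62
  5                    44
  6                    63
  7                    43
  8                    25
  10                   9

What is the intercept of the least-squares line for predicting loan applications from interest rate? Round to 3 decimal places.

n = 7, Σx = 42, Σy = 321, Σxy = 1587, Σx² = 294
Sxx = Σx² − (Σx)²/n = 294 − 252 = 42
Sxy = Σxy − (Σx)(Σy)/n = 1587 − 1926 = -339
b = Sxy/Sxx = -339/42 = -8.071429
a = ȳ − b·x̄ = 45.857143 − (-8.071429)·6 = 94.285714

94.286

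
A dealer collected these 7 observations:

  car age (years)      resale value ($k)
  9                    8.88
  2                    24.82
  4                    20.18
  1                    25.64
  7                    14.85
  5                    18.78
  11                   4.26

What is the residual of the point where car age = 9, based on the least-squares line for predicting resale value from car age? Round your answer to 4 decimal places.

-0.4300

n = 7, Σx = 39, Σy = 117.41, Σxy = 480.63, Σx² = 297
Sxx = Σx² − (Σx)²/n = 297 − 217.285714 = 79.714286
Sxy = Σxy − (Σx)(Σy)/n = 480.63 − 654.141429 = -173.511429
b = Sxy/Sxx = -173.511429/79.714286 = -2.176667
a = ȳ − b·x̄ = 16.772857 − (-2.176667)·5.571429 = 28.9
ŷ(9) = 28.9 + (-2.176667)·9 = 9.31
residual = y − ŷ = 8.88 − 9.31 = -0.43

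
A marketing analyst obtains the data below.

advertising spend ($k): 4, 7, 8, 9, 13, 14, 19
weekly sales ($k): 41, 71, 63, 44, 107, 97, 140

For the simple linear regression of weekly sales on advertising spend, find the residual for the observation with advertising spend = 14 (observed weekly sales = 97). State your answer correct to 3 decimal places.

-6.141

n = 7, Σx = 74, Σy = 563, Σxy = 6970, Σx² = 936
Sxx = Σx² − (Σx)²/n = 936 − 782.285714 = 153.714286
Sxy = Σxy − (Σx)(Σy)/n = 6970 − 5951.714286 = 1018.285714
b = Sxy/Sxx = 1018.285714/153.714286 = 6.624535
a = ȳ − b·x̄ = 80.428571 − 6.624535·10.571429 = 10.397770
ŷ(14) = 10.397770 + 6.624535·14 = 103.141264
residual = y − ŷ = 97 − 103.141264 = -6.141264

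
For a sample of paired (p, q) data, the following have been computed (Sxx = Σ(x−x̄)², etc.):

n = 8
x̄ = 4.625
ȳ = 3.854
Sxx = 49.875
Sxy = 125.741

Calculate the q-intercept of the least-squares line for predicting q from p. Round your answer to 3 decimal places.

b = Sxy/Sxx = 125.741/49.875 = 2.521123
a = ȳ − b·x̄ = 3.854 − 2.521123·4.625 = -7.806193

-7.806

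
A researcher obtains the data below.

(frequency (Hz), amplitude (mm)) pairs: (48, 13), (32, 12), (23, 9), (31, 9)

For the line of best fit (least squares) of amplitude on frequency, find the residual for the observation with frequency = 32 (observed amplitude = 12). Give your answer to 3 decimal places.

n = 4, Σx = 134, Σy = 43, Σxy = 1494, Σx² = 4818
Sxx = Σx² − (Σx)²/n = 4818 − 4489 = 329
Sxy = Σxy − (Σx)(Σy)/n = 1494 − 1440.5 = 53.5
b = Sxy/Sxx = 53.5/329 = 0.162614
a = ȳ − b·x̄ = 10.75 − 0.162614·33.5 = 5.302432
ŷ(32) = 5.302432 + 0.162614·32 = 10.506079
residual = y − ŷ = 12 − 10.506079 = 1.493921

1.494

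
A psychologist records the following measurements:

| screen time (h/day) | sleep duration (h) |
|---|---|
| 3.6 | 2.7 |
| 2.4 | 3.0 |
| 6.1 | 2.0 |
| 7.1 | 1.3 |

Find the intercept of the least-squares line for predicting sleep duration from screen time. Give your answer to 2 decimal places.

3.89

n = 4, Σx = 19.2, Σy = 9, Σxy = 38.35, Σx² = 106.34
Sxx = Σx² − (Σx)²/n = 106.34 − 92.16 = 14.18
Sxy = Σxy − (Σx)(Σy)/n = 38.35 − 43.2 = -4.85
b = Sxy/Sxx = -4.85/14.18 = -0.342031
a = ȳ − b·x̄ = 2.25 − (-0.342031)·4.8 = 3.891749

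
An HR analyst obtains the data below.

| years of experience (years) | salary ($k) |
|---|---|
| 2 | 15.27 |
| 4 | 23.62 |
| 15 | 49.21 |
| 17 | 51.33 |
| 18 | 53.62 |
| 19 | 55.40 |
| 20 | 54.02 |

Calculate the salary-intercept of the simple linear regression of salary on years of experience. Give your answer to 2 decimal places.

n = 7, Σx = 95, Σy = 302.47, Σxy = 4833.94, Σx² = 1619
Sxx = Σx² − (Σx)²/n = 1619 − 1289.285714 = 329.714286
Sxy = Σxy − (Σx)(Σy)/n = 4833.94 − 4104.95 = 728.99
b = Sxy/Sxx = 728.99/329.714286 = 2.210975
a = ȳ − b·x̄ = 43.21 − 2.210975·13.571429 = 13.203912

13.20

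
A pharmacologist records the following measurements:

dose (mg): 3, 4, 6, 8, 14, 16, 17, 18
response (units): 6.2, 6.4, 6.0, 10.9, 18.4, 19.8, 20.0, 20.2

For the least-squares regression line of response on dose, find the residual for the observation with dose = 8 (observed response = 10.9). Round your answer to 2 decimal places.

0.37

n = 8, Σx = 86, Σy = 107.9, Σxy = 1445.4, Σx² = 1190
Sxx = Σx² − (Σx)²/n = 1190 − 924.5 = 265.5
Sxy = Σxy − (Σx)(Σy)/n = 1445.4 − 1159.925 = 285.475
b = Sxy/Sxx = 285.475/265.5 = 1.075235
a = ȳ − b·x̄ = 13.4875 − 1.075235·10.75 = 1.928719
ŷ(8) = 1.928719 + 1.075235·8 = 10.530603
residual = y − ŷ = 10.9 − 10.530603 = 0.369397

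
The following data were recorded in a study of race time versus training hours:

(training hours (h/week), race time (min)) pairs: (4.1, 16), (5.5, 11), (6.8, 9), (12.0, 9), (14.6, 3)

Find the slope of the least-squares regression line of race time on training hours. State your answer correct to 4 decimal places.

n = 5, Σx = 43, Σy = 48, Σxy = 339.1, Σx² = 450.46
Sxx = Σx² − (Σx)²/n = 450.46 − 369.8 = 80.66
Sxy = Σxy − (Σx)(Σy)/n = 339.1 − 412.8 = -73.7
b = Sxy/Sxx = -73.7/80.66 = -0.913712

-0.9137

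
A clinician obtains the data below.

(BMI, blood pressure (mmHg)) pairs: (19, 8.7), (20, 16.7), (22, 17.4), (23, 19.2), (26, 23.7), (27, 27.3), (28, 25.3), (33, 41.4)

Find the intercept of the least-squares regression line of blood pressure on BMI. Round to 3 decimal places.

n = 8, Σx = 198, Σy = 179.7, Σxy = 4751.6, Σx² = 5052
Sxx = Σx² − (Σx)²/n = 5052 − 4900.5 = 151.5
Sxy = Σxy − (Σx)(Σy)/n = 4751.6 − 4447.575 = 304.025
b = Sxy/Sxx = 304.025/151.5 = 2.006766
a = ȳ − b·x̄ = 22.4625 − 2.006766·24.75 = -27.204950

-27.205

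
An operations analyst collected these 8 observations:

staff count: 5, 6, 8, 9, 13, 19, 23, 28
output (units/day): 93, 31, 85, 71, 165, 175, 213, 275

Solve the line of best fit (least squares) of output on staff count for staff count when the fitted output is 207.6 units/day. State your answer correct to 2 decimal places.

n = 8, Σx = 111, Σy = 1108, Σxy = 20039, Σx² = 2049
Sxx = Σx² − (Σx)²/n = 2049 − 1540.125 = 508.875
Sxy = Σxy − (Σx)(Σy)/n = 20039 − 15373.5 = 4665.5
b = Sxy/Sxx = 4665.5/508.875 = 9.168263
a = ȳ − b·x̄ = 138.5 − 9.168263·13.875 = 11.290346
Set a + b·x = 207.6: x = (207.6 − 11.290346) / 9.168263 = 21.411869

21.41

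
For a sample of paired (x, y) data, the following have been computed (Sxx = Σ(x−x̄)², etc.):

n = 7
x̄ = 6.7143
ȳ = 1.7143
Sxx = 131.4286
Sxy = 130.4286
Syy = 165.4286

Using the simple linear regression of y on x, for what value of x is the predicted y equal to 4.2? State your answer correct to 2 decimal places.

b = Sxy/Sxx = 130.4286/131.4286 = 0.992391
a = ȳ − b·x̄ = 1.7143 − 0.992391·6.7143 = -4.948913
Set a + b·x = 4.2: x = (4.2 − (-4.948913)) / 0.992391 = 9.219058

9.22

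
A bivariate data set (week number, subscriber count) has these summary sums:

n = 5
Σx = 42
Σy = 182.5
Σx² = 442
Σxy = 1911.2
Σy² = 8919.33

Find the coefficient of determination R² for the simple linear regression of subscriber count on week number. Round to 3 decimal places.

Sxx = Σx² − (Σx)²/n = 442 − 352.8 = 89.2
Sxy = Σxy − (Σx)(Σy)/n = 1911.2 − 1533 = 378.2
Syy = Σy² − (Σy)²/n = 8919.33 − 6661.25 = 2258.08
R² = Sxy²/(Sxx·Syy) = (378.2)²/(89.2·2258.08) = 0.710132

0.710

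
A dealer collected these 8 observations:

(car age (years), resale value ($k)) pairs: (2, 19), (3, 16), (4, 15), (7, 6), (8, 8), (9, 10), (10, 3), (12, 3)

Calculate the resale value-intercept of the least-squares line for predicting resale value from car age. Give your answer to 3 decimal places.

n = 8, Σx = 55, Σy = 80, Σxy = 408, Σx² = 467
Sxx = Σx² − (Σx)²/n = 467 − 378.125 = 88.875
Sxy = Σxy − (Σx)(Σy)/n = 408 − 550 = -142
b = Sxy/Sxx = -142/88.875 = -1.597750
a = ȳ − b·x̄ = 10 − (-1.597750)·6.875 = 20.984529

20.985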